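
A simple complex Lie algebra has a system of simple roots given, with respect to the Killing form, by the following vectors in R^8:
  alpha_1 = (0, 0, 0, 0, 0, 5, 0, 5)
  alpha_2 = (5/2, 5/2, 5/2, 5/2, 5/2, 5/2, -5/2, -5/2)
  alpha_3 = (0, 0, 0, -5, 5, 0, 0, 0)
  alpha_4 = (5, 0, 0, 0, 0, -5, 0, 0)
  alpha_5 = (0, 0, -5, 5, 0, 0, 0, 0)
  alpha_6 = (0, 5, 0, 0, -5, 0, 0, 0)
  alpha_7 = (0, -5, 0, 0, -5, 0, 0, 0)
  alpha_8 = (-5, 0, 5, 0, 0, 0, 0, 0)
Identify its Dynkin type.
E_8

Compute the Cartan integers a_ij = 2(alpha_i, alpha_j)/(alpha_j, alpha_j); the resulting 8x8 Cartan matrix is
[[2, 0, 0, -1, 0, 0, 0, 0], [0, 2, 0, 0, 0, 0, -1, 0], [0, 0, 2, 0, -1, -1, -1, 0], [-1, 0, 0, 2, 0, 0, 0, -1], [0, 0, -1, 0, 2, 0, 0, -1], [0, 0, -1, 0, 0, 2, 0, 0], [0, -1, -1, 0, 0, 0, 2, 0], [0, 0, 0, -1, -1, 0, 0, 2]].
All simple roots have the same length, so the diagram is simply laced. The associated Dynkin diagram is a chain of 7 nodes with one extra node attached to the third node from one end (E_8), so the type is E_8.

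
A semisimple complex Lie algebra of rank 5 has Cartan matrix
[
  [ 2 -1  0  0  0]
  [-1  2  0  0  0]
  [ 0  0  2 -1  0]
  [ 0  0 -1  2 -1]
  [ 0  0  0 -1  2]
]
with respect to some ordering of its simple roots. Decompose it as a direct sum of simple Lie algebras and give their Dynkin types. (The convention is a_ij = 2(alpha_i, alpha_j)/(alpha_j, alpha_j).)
The diagram associated to this matrix has two connected components: the simple roots {alpha_1, alpha_2} form a chain of 2 nodes with single edges (A_2), and {alpha_3, alpha_4, alpha_5} form a chain of 3 nodes with single edges (A_3). A semisimple Lie algebra decomposes uniquely as the direct sum of simple ideals, one per connected component of its Dynkin diagram, so g ≅ A_2 ⊕ A_3 (dimension 8 + 15 = 23).

type A_2 + type A_3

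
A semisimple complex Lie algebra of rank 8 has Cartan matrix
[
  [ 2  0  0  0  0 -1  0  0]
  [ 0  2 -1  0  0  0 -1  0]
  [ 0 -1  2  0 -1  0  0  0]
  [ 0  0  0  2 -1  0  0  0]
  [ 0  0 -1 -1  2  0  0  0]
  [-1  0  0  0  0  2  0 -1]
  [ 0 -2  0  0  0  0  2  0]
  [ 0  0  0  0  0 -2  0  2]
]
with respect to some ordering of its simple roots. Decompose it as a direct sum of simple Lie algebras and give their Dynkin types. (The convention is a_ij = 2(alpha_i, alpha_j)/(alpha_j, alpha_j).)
C3 + C5

The diagram associated to this matrix has two connected components: the simple roots {alpha_1, alpha_6, alpha_8} form a chain of 3 nodes with a double edge at one end; the terminal node there is the unique long simple root (C_3), and {alpha_2, alpha_3, alpha_4, alpha_5, alpha_7} form a chain of 5 nodes with a double edge at one end; the terminal node there is the unique long simple root (C_5). A semisimple Lie algebra decomposes uniquely as the direct sum of simple ideals, one per connected component of its Dynkin diagram, so g ≅ C_3 ⊕ C_5 (dimension 21 + 55 = 76).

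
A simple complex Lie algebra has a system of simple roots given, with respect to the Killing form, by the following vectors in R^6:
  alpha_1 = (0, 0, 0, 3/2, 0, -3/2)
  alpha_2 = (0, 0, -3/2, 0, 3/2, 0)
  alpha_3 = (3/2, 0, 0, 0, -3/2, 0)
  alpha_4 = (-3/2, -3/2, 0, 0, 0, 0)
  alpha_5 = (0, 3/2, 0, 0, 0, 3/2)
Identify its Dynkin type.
A_5

Compute the Cartan integers a_ij = 2(alpha_i, alpha_j)/(alpha_j, alpha_j); the resulting 5x5 Cartan matrix is
[[2, 0, 0, 0, -1], [0, 2, -1, 0, 0], [0, -1, 2, -1, 0], [0, 0, -1, 2, -1], [-1, 0, 0, -1, 2]].
All simple roots have the same length, so the diagram is simply laced. The associated Dynkin diagram is a chain of 5 nodes with single edges (A_5), so the type is A_5 (the algebra sl(6)).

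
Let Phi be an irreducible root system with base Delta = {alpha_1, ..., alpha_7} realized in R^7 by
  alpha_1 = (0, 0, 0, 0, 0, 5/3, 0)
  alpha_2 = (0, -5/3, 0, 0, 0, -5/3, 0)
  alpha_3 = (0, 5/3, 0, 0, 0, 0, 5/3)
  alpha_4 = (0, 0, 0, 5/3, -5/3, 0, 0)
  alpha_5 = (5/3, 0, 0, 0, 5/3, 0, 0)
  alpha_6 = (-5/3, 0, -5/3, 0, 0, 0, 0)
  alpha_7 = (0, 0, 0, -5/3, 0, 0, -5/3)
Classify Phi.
Compute the Cartan integers a_ij = 2(alpha_i, alpha_j)/(alpha_j, alpha_j); the resulting 7x7 Cartan matrix is
[[2, -1, 0, 0, 0, 0, 0], [-2, 2, -1, 0, 0, 0, 0], [0, -1, 2, 0, 0, 0, -1], [0, 0, 0, 2, -1, 0, -1], [0, 0, 0, -1, 2, -1, 0], [0, 0, 0, 0, -1, 2, 0], [0, 0, -1, -1, 0, 0, 2]].
The roots have two lengths (squared-length ratio 2:1); the short ones are alpha_{1}. The associated Dynkin diagram is a chain of 7 nodes with a double edge at one end; the terminal node there is the unique short simple root (B_7), so the type is B_7 (the algebra so(15)).

type B_7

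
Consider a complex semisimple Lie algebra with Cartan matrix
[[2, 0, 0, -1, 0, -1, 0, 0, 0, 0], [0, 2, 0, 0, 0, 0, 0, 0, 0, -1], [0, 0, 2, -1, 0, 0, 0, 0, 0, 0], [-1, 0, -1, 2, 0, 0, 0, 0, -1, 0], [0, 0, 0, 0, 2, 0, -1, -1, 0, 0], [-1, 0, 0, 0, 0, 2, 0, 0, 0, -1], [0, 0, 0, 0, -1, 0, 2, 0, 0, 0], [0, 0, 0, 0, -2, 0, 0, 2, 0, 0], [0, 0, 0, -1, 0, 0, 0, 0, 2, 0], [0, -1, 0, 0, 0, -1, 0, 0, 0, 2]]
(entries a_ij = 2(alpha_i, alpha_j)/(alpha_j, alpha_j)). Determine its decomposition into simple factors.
The diagram associated to this matrix has two connected components: the simple roots {alpha_5, alpha_7, alpha_8} form a chain of 3 nodes with a double edge at one end; the terminal node there is the unique long simple root (C_3), and {alpha_1, alpha_2, alpha_3, alpha_4, alpha_6, alpha_9, alpha_10} form a chain of 5 nodes with a fork of two nodes at one end (D_7). A semisimple Lie algebra decomposes uniquely as the direct sum of simple ideals, one per connected component of its Dynkin diagram, so g ≅ C_3 ⊕ D_7 (dimension 21 + 91 = 112).

C_3 (sp(6)) + D_7 (so(14))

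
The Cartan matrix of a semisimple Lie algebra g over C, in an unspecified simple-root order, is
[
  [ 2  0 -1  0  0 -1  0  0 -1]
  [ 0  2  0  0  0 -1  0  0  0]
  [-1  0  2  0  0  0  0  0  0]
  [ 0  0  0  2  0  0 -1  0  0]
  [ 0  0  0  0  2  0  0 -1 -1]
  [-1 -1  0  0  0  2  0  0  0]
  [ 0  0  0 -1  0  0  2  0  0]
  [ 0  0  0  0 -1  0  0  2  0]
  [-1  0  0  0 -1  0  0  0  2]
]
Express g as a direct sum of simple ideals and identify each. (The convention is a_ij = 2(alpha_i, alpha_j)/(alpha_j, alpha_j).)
A2 + E7

The diagram associated to this matrix has two connected components: the simple roots {alpha_4, alpha_7} form a chain of 2 nodes with single edges (A_2), and {alpha_1, alpha_2, alpha_3, alpha_5, alpha_6, alpha_8, alpha_9} form a chain of 6 nodes with one extra node attached to the third node from one end (E_7). A semisimple Lie algebra decomposes uniquely as the direct sum of simple ideals, one per connected component of its Dynkin diagram, so g ≅ A_2 ⊕ E_7 (dimension 8 + 133 = 141).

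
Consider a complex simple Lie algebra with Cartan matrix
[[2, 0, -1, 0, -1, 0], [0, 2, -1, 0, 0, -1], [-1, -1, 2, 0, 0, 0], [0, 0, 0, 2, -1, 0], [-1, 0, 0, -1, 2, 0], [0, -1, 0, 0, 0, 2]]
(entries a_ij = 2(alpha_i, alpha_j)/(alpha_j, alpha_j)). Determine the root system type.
The matrix has rank 6 with 2's on the diagonal. Reading the off-diagonal entries as Dynkin edges (a single edge where a_ij = a_ji = -1; a double or triple edge where a_ij * a_ji = 2 or 3), the diagram is a chain of 6 nodes with single edges (A_6). One simple-root ordering that puts it in standard form is (alpha_6, alpha_2, alpha_3, alpha_1, alpha_5, alpha_4). So the algebra is type A_6, i.e. sl(7).

A_6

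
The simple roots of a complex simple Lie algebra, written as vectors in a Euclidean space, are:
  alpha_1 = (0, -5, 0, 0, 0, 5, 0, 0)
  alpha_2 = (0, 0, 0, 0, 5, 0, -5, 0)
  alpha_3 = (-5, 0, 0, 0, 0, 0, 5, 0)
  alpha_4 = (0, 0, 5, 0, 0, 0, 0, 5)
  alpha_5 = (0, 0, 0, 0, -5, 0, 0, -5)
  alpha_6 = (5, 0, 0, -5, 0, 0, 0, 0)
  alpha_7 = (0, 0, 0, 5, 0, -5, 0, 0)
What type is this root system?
A7

Compute the Cartan integers a_ij = 2(alpha_i, alpha_j)/(alpha_j, alpha_j); the resulting 7x7 Cartan matrix is
[[2, 0, 0, 0, 0, 0, -1], [0, 2, -1, 0, -1, 0, 0], [0, -1, 2, 0, 0, -1, 0], [0, 0, 0, 2, -1, 0, 0], [0, -1, 0, -1, 2, 0, 0], [0, 0, -1, 0, 0, 2, -1], [-1, 0, 0, 0, 0, -1, 2]].
All simple roots have the same length, so the diagram is simply laced. The associated Dynkin diagram is a chain of 7 nodes with single edges (A_7), so the type is A_7 (the algebra sl(8)).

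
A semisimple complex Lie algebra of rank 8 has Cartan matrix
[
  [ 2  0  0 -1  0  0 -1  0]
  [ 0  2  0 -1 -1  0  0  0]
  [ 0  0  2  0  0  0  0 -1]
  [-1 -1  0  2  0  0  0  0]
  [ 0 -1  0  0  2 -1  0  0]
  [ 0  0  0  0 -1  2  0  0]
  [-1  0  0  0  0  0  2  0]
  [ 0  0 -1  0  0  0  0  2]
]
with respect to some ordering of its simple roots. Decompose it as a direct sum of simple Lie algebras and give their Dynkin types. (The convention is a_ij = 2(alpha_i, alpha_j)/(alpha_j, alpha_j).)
The diagram associated to this matrix has two connected components: the simple roots {alpha_3, alpha_8} form a chain of 2 nodes with single edges (A_2), and {alpha_1, alpha_2, alpha_4, alpha_5, alpha_6, alpha_7} form a chain of 6 nodes with single edges (A_6). A semisimple Lie algebra decomposes uniquely as the direct sum of simple ideals, one per connected component of its Dynkin diagram, so g ≅ A_2 ⊕ A_6 (dimension 8 + 48 = 56).

A_2 (sl(3)) ⊕ A_6 (sl(7))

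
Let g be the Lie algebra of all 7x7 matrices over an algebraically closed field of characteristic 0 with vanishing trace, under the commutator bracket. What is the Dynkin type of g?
This is sl(7), which has dimension 7^2 - 1 = 48 and rank 7 - 1 = 6 (a Cartan subalgebra is the diagonal traceless matrices). In the classification of classical Lie algebras, the special linear algebra sl(n+1) has type A_n; here n = 6, so the Dynkin diagram is a chain of 6 nodes with single edges (A_6). Hence the type is A_6.

type A_6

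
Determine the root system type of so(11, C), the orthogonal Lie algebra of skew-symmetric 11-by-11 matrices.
B5

This is so(11) with 11 odd, which has dimension 11(11-1)/2 = 55 and rank (11-1)/2 = 5. In the classification of classical Lie algebras, the orthogonal algebra so(2n+1) in an odd number of variables has type B_n; here n = 5, so the Dynkin diagram is a chain of 5 nodes with a double edge at one end; the terminal node there is the unique short simple root (B_5). Hence the type is B_5.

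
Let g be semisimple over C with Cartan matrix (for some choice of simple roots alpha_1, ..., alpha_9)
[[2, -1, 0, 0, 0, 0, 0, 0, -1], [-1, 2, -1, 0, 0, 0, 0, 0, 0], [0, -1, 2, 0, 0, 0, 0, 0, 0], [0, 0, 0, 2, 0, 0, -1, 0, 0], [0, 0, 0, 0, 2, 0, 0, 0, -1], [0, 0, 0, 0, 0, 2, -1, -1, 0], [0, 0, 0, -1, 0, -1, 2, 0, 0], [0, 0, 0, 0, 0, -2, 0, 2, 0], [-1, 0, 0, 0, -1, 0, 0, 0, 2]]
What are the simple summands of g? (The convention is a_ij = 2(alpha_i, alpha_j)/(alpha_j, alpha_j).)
The diagram associated to this matrix has two connected components: the simple roots {alpha_1, alpha_2, alpha_3, alpha_5, alpha_9} form a chain of 5 nodes with single edges (A_5), and {alpha_4, alpha_6, alpha_7, alpha_8} form a chain of 4 nodes with a double edge at one end; the terminal node there is the unique long simple root (C_4). A semisimple Lie algebra decomposes uniquely as the direct sum of simple ideals, one per connected component of its Dynkin diagram, so g ≅ A_5 ⊕ C_4 (dimension 35 + 36 = 71).

A5 + C4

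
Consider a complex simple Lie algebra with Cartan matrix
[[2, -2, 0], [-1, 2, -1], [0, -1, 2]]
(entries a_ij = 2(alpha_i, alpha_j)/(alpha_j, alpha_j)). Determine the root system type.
C3

The matrix has rank 3 with 2's on the diagonal. Reading the off-diagonal entries as Dynkin edges (a single edge where a_ij = a_ji = -1; a double or triple edge where a_ij * a_ji = 2 or 3), the diagram is a chain of 3 nodes with a double edge at one end; the terminal node there is the unique long simple root (C_3). One simple-root ordering that puts it in standard form is (alpha_3, alpha_2, alpha_1). So the algebra is type C_3, i.e. sp(6).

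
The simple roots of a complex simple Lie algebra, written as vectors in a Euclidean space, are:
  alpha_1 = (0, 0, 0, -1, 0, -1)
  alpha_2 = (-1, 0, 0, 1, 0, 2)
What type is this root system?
Compute the Cartan integers a_ij = 2(alpha_i, alpha_j)/(alpha_j, alpha_j); the resulting 2x2 Cartan matrix is
[[2, -1], [-3, 2]].
The roots have two lengths (squared-length ratio 3:1); the short ones are alpha_{1}. The associated Dynkin diagram is two nodes joined by a triple edge (G_2), so the type is G_2.

G2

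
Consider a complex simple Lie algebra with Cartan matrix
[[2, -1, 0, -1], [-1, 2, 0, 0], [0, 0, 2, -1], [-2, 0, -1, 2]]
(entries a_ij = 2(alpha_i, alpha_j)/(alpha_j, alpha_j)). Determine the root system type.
The matrix has rank 4 with 2's on the diagonal. Reading the off-diagonal entries as Dynkin edges (a single edge where a_ij = a_ji = -1; a double or triple edge where a_ij * a_ji = 2 or 3), the diagram is a chain of 4 nodes with a double edge between the middle two (F_4). One simple-root ordering that puts it in standard form is (alpha_3, alpha_4, alpha_1, alpha_2). So the algebra is type F_4.

F_4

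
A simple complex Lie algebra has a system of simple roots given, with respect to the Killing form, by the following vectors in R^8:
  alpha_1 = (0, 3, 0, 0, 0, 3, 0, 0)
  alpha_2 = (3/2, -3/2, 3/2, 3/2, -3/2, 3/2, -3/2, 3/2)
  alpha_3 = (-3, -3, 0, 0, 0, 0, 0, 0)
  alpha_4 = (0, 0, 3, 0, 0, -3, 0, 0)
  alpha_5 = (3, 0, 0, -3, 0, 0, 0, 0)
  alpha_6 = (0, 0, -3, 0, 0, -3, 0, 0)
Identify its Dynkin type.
type E_6

Compute the Cartan integers a_ij = 2(alpha_i, alpha_j)/(alpha_j, alpha_j); the resulting 6x6 Cartan matrix is
[[2, 0, -1, -1, 0, -1], [0, 2, 0, 0, 0, -1], [-1, 0, 2, 0, -1, 0], [-1, 0, 0, 2, 0, 0], [0, 0, -1, 0, 2, 0], [-1, -1, 0, 0, 0, 2]].
All simple roots have the same length, so the diagram is simply laced. The associated Dynkin diagram is a chain of 5 nodes with one extra node attached to the third node from one end (E_6), so the type is E_6.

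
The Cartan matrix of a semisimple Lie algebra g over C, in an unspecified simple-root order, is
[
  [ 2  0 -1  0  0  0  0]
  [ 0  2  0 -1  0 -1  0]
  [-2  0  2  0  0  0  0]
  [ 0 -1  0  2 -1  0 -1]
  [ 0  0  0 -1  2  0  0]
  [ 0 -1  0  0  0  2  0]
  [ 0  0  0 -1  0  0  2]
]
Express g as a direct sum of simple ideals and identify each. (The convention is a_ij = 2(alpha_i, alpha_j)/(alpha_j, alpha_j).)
B_2 (so(5)) + D_5 (so(10))

The diagram associated to this matrix has two connected components: the simple roots {alpha_1, alpha_3} form a chain of 2 nodes with a double edge at one end; the terminal node there is the unique short simple root (B_2), and {alpha_2, alpha_4, alpha_5, alpha_6, alpha_7} form a chain of 3 nodes with a fork of two nodes at one end (D_5). A semisimple Lie algebra decomposes uniquely as the direct sum of simple ideals, one per connected component of its Dynkin diagram, so g ≅ B_2 ⊕ D_5 (dimension 10 + 45 = 55).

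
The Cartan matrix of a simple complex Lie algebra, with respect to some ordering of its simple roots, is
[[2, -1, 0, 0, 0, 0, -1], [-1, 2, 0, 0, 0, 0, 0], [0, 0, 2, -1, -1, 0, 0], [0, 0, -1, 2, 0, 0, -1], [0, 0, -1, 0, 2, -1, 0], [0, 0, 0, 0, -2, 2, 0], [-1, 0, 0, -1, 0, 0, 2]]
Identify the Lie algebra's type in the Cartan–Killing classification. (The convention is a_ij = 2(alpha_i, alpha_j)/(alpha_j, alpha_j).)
The matrix has rank 7 with 2's on the diagonal. Reading the off-diagonal entries as Dynkin edges (a single edge where a_ij = a_ji = -1; a double or triple edge where a_ij * a_ji = 2 or 3), the diagram is a chain of 7 nodes with a double edge at one end; the terminal node there is the unique long simple root (C_7). One simple-root ordering that puts it in standard form is (alpha_2, alpha_1, alpha_7, alpha_4, alpha_3, alpha_5, alpha_6). So the algebra is type C_7, i.e. sp(14).

C7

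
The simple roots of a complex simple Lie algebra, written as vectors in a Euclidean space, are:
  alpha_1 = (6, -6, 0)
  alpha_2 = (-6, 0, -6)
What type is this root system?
Compute the Cartan integers a_ij = 2(alpha_i, alpha_j)/(alpha_j, alpha_j); the resulting 2x2 Cartan matrix is
[[2, -1], [-1, 2]].
All simple roots have the same length, so the diagram is simply laced. The associated Dynkin diagram is a chain of 2 nodes with single edges (A_2), so the type is A_2 (the algebra sl(3)).

A_2 (sl(3))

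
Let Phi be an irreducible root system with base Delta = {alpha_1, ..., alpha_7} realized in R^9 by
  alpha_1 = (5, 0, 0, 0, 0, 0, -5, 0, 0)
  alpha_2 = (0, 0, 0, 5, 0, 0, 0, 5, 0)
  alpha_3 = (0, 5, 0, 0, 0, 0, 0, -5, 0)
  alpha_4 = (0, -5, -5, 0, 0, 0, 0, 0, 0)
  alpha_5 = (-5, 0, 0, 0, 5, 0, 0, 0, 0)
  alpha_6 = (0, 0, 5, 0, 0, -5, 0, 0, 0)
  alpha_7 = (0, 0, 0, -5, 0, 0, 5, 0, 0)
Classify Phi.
Compute the Cartan integers a_ij = 2(alpha_i, alpha_j)/(alpha_j, alpha_j); the resulting 7x7 Cartan matrix is
[[2, 0, 0, 0, -1, 0, -1], [0, 2, -1, 0, 0, 0, -1], [0, -1, 2, -1, 0, 0, 0], [0, 0, -1, 2, 0, -1, 0], [-1, 0, 0, 0, 2, 0, 0], [0, 0, 0, -1, 0, 2, 0], [-1, -1, 0, 0, 0, 0, 2]].
All simple roots have the same length, so the diagram is simply laced. The associated Dynkin diagram is a chain of 7 nodes with single edges (A_7), so the type is A_7 (the algebra sl(8)).

A_7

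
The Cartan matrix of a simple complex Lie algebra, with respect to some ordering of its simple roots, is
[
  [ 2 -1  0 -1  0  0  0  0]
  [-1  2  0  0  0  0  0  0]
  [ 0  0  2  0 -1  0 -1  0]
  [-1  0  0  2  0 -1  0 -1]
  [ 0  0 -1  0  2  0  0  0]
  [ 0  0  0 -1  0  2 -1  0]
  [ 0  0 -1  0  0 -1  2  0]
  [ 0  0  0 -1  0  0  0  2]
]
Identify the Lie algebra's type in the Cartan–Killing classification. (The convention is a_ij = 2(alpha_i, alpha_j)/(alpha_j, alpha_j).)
type E_8

The matrix has rank 8 with 2's on the diagonal. Reading the off-diagonal entries as Dynkin edges (a single edge where a_ij = a_ji = -1; a double or triple edge where a_ij * a_ji = 2 or 3), the diagram is a chain of 7 nodes with one extra node attached to the third node from one end (E_8). One simple-root ordering that puts it in standard form is (alpha_2, alpha_8, alpha_1, alpha_4, alpha_6, alpha_7, alpha_3, alpha_5). So the algebra is type E_8.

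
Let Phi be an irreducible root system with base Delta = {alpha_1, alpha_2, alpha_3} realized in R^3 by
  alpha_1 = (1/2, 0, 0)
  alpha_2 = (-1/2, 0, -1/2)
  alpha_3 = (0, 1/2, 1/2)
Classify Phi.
type B_3

Compute the Cartan integers a_ij = 2(alpha_i, alpha_j)/(alpha_j, alpha_j); the resulting 3x3 Cartan matrix is
[[2, -1, 0], [-2, 2, -1], [0, -1, 2]].
The roots have two lengths (squared-length ratio 2:1); the short ones are alpha_{1}. The associated Dynkin diagram is a chain of 3 nodes with a double edge at one end; the terminal node there is the unique short simple root (B_3), so the type is B_3 (the algebra so(7)).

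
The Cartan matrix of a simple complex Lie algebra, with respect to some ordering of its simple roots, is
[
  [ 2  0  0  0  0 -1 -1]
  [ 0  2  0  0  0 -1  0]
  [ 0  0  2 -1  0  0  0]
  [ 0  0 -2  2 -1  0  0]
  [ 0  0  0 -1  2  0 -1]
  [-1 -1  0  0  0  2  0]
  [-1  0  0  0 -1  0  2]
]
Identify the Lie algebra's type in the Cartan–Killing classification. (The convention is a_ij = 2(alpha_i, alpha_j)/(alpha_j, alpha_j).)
The matrix has rank 7 with 2's on the diagonal. Reading the off-diagonal entries as Dynkin edges (a single edge where a_ij = a_ji = -1; a double or triple edge where a_ij * a_ji = 2 or 3), the diagram is a chain of 7 nodes with a double edge at one end; the terminal node there is the unique short simple root (B_7). One simple-root ordering that puts it in standard form is (alpha_2, alpha_6, alpha_1, alpha_7, alpha_5, alpha_4, alpha_3). So the algebra is type B_7, i.e. so(15).

B_7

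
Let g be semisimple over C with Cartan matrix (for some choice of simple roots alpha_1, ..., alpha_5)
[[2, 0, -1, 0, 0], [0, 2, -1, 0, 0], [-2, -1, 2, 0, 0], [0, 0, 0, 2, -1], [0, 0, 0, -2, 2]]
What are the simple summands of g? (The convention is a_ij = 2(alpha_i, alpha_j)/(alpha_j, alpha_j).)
B2 ⊕ B3

The diagram associated to this matrix has two connected components: the simple roots {alpha_4, alpha_5} form a chain of 2 nodes with a double edge at one end; the terminal node there is the unique short simple root (B_2), and {alpha_1, alpha_2, alpha_3} form a chain of 3 nodes with a double edge at one end; the terminal node there is the unique short simple root (B_3). A semisimple Lie algebra decomposes uniquely as the direct sum of simple ideals, one per connected component of its Dynkin diagram, so g ≅ B_2 ⊕ B_3 (dimension 10 + 21 = 31).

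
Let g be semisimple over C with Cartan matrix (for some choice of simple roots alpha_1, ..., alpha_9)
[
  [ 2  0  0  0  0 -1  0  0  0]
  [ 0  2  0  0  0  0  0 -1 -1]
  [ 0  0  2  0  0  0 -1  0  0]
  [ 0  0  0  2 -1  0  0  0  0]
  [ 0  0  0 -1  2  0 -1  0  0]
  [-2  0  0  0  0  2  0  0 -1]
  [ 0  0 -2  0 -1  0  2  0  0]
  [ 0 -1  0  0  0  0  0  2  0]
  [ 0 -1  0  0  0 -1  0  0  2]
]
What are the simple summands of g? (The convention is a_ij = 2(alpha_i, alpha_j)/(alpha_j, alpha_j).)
B_4 ⊕ B_5

The diagram associated to this matrix has two connected components: the simple roots {alpha_3, alpha_4, alpha_5, alpha_7} form a chain of 4 nodes with a double edge at one end; the terminal node there is the unique short simple root (B_4), and {alpha_1, alpha_2, alpha_6, alpha_8, alpha_9} form a chain of 5 nodes with a double edge at one end; the terminal node there is the unique short simple root (B_5). A semisimple Lie algebra decomposes uniquely as the direct sum of simple ideals, one per connected component of its Dynkin diagram, so g ≅ B_4 ⊕ B_5 (dimension 36 + 55 = 91).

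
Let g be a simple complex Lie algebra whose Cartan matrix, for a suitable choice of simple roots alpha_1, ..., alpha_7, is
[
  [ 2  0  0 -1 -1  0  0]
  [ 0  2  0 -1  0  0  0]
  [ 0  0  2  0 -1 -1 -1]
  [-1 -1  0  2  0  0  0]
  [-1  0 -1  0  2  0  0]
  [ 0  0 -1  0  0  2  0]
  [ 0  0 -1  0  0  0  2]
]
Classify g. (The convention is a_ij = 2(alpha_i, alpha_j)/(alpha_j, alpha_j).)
D_7 (so(14))

The matrix has rank 7 with 2's on the diagonal. Reading the off-diagonal entries as Dynkin edges (a single edge where a_ij = a_ji = -1; a double or triple edge where a_ij * a_ji = 2 or 3), the diagram is a chain of 5 nodes with a fork of two nodes at one end (D_7). One simple-root ordering that puts it in standard form is (alpha_2, alpha_4, alpha_1, alpha_5, alpha_3, alpha_7, alpha_6). So the algebra is type D_7, i.e. so(14).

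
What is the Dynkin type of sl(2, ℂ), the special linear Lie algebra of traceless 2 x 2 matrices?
A_1 (sl(2))

This is sl(2), which has dimension 2^2 - 1 = 3 and rank 2 - 1 = 1 (a Cartan subalgebra is the diagonal traceless matrices). In the classification of classical Lie algebras, the special linear algebra sl(n+1) has type A_n; here n = 1, so the Dynkin diagram is a chain of 1 nodes with single edges (A_1). Hence the type is A_1.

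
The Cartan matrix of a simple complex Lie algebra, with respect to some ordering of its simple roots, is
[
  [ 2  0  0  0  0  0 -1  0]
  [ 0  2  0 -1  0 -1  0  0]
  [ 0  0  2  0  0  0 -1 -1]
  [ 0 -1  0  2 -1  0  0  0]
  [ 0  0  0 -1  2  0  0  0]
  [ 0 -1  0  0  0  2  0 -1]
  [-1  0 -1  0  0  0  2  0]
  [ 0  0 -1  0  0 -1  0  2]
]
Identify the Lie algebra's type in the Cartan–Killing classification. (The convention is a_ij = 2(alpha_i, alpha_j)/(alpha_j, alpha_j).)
type A_8

The matrix has rank 8 with 2's on the diagonal. Reading the off-diagonal entries as Dynkin edges (a single edge where a_ij = a_ji = -1; a double or triple edge where a_ij * a_ji = 2 or 3), the diagram is a chain of 8 nodes with single edges (A_8). One simple-root ordering that puts it in standard form is (alpha_5, alpha_4, alpha_2, alpha_6, alpha_8, alpha_3, alpha_7, alpha_1). So the algebra is type A_8, i.e. sl(9).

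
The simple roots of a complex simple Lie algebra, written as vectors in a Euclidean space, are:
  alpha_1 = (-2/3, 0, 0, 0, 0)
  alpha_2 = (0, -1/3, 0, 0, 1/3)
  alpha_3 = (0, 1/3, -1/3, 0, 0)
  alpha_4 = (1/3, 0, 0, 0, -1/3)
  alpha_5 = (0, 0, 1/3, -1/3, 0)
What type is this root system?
C_5 (sp(10))

Compute the Cartan integers a_ij = 2(alpha_i, alpha_j)/(alpha_j, alpha_j); the resulting 5x5 Cartan matrix is
[[2, 0, 0, -2, 0], [0, 2, -1, -1, 0], [0, -1, 2, 0, -1], [-1, -1, 0, 2, 0], [0, 0, -1, 0, 2]].
The roots have two lengths (squared-length ratio 2:1); the short ones are alpha_{2,3,4,5}. The associated Dynkin diagram is a chain of 5 nodes with a double edge at one end; the terminal node there is the unique long simple root (C_5), so the type is C_5 (the algebra sp(10)).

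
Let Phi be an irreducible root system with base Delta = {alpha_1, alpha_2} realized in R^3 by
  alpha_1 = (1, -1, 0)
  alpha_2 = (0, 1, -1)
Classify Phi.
A_2

Compute the Cartan integers a_ij = 2(alpha_i, alpha_j)/(alpha_j, alpha_j); the resulting 2x2 Cartan matrix is
[[2, -1], [-1, 2]].
All simple roots have the same length, so the diagram is simply laced. The associated Dynkin diagram is a chain of 2 nodes with single edges (A_2), so the type is A_2 (the algebra sl(3)).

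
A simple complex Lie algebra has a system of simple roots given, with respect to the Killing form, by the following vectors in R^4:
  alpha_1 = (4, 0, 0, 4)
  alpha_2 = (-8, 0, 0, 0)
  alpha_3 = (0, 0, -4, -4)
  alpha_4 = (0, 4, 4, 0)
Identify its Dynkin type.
Compute the Cartan integers a_ij = 2(alpha_i, alpha_j)/(alpha_j, alpha_j); the resulting 4x4 Cartan matrix is
[[2, -1, -1, 0], [-2, 2, 0, 0], [-1, 0, 2, -1], [0, 0, -1, 2]].
The roots have two lengths (squared-length ratio 2:1); the short ones are alpha_{1,3,4}. The associated Dynkin diagram is a chain of 4 nodes with a double edge at one end; the terminal node there is the unique long simple root (C_4), so the type is C_4 (the algebra sp(8)).

C_4 (sp(8))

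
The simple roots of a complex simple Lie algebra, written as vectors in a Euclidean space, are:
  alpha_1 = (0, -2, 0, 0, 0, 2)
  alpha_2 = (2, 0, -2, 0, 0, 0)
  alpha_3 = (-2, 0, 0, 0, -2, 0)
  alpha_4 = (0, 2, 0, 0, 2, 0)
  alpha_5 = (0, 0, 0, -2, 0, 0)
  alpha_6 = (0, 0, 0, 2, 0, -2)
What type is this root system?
Compute the Cartan integers a_ij = 2(alpha_i, alpha_j)/(alpha_j, alpha_j); the resulting 6x6 Cartan matrix is
[[2, 0, 0, -1, 0, -1], [0, 2, -1, 0, 0, 0], [0, -1, 2, -1, 0, 0], [-1, 0, -1, 2, 0, 0], [0, 0, 0, 0, 2, -1], [-1, 0, 0, 0, -2, 2]].
The roots have two lengths (squared-length ratio 2:1); the short ones are alpha_{5}. The associated Dynkin diagram is a chain of 6 nodes with a double edge at one end; the terminal node there is the unique short simple root (B_6), so the type is B_6 (the algebra so(13)).

B_6 (so(13))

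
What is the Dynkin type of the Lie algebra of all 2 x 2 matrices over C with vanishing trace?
This is sl(2), which has dimension 2^2 - 1 = 3 and rank 2 - 1 = 1 (a Cartan subalgebra is the diagonal traceless matrices). In the classification of classical Lie algebras, the special linear algebra sl(n+1) has type A_n; here n = 1, so the Dynkin diagram is a chain of 1 nodes with single edges (A_1). Hence the type is A_1.

A_1 (sl(2))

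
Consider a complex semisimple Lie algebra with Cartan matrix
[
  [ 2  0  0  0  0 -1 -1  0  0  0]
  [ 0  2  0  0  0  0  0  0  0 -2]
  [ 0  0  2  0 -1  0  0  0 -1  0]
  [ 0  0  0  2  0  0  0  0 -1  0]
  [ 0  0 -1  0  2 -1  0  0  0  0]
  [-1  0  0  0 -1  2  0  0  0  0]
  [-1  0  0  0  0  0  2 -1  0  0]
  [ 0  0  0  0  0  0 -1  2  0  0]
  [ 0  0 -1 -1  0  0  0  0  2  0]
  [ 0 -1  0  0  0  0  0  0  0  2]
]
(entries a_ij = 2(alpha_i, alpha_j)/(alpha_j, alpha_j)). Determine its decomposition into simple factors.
type A_8 ⊕ type B_2

The diagram associated to this matrix has two connected components: the simple roots {alpha_1, alpha_3, alpha_4, alpha_5, alpha_6, alpha_7, alpha_8, alpha_9} form a chain of 8 nodes with single edges (A_8), and {alpha_2, alpha_10} form a chain of 2 nodes with a double edge at one end; the terminal node there is the unique short simple root (B_2). A semisimple Lie algebra decomposes uniquely as the direct sum of simple ideals, one per connected component of its Dynkin diagram, so g ≅ A_8 ⊕ B_2 (dimension 80 + 10 = 90).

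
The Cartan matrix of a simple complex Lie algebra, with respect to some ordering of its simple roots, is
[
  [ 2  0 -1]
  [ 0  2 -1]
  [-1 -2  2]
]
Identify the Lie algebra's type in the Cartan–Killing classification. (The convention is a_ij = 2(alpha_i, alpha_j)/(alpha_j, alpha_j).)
The matrix has rank 3 with 2's on the diagonal. Reading the off-diagonal entries as Dynkin edges (a single edge where a_ij = a_ji = -1; a double or triple edge where a_ij * a_ji = 2 or 3), the diagram is a chain of 3 nodes with a double edge at one end; the terminal node there is the unique short simple root (B_3). One simple-root ordering that puts it in standard form is (alpha_1, alpha_3, alpha_2). So the algebra is type B_3, i.e. so(7).

B_3 (so(7))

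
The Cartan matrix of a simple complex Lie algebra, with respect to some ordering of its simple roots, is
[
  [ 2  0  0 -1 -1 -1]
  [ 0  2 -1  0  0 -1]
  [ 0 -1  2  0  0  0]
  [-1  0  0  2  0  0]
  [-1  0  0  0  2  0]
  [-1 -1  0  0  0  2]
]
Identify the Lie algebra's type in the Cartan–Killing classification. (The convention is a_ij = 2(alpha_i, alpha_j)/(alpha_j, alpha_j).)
D_6 (so(12))

The matrix has rank 6 with 2's on the diagonal. Reading the off-diagonal entries as Dynkin edges (a single edge where a_ij = a_ji = -1; a double or triple edge where a_ij * a_ji = 2 or 3), the diagram is a chain of 4 nodes with a fork of two nodes at one end (D_6). One simple-root ordering that puts it in standard form is (alpha_3, alpha_2, alpha_6, alpha_1, alpha_5, alpha_4). So the algebra is type D_6, i.e. so(12).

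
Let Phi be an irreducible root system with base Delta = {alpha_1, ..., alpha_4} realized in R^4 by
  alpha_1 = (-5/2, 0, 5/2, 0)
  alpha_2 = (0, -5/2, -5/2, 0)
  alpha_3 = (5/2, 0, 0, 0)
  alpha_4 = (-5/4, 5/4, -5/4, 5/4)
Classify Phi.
Compute the Cartan integers a_ij = 2(alpha_i, alpha_j)/(alpha_j, alpha_j); the resulting 4x4 Cartan matrix is
[[2, -1, -2, 0], [-1, 2, 0, 0], [-1, 0, 2, -1], [0, 0, -1, 2]].
The roots have two lengths (squared-length ratio 2:1); the short ones are alpha_{3,4}. The associated Dynkin diagram is a chain of 4 nodes with a double edge between the middle two (F_4), so the type is F_4.

type F_4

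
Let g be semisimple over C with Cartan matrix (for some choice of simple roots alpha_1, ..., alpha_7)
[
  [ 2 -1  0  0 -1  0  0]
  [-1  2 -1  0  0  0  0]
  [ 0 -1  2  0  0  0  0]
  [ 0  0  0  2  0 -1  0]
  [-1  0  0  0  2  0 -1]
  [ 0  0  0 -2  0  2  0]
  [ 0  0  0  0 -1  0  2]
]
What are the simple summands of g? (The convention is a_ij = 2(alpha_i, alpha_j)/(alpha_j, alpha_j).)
The diagram associated to this matrix has two connected components: the simple roots {alpha_1, alpha_2, alpha_3, alpha_5, alpha_7} form a chain of 5 nodes with single edges (A_5), and {alpha_4, alpha_6} form a chain of 2 nodes with a double edge at one end; the terminal node there is the unique short simple root (B_2). A semisimple Lie algebra decomposes uniquely as the direct sum of simple ideals, one per connected component of its Dynkin diagram, so g ≅ A_5 ⊕ B_2 (dimension 35 + 10 = 45).

A5 ⊕ B2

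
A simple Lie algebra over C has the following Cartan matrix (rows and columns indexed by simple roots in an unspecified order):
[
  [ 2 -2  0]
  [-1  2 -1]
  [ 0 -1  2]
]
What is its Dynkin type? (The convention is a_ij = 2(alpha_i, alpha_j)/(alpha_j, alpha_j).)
The matrix has rank 3 with 2's on the diagonal. Reading the off-diagonal entries as Dynkin edges (a single edge where a_ij = a_ji = -1; a double or triple edge where a_ij * a_ji = 2 or 3), the diagram is a chain of 3 nodes with a double edge at one end; the terminal node there is the unique long simple root (C_3). One simple-root ordering that puts it in standard form is (alpha_3, alpha_2, alpha_1). So the algebra is type C_3, i.e. sp(6).

C3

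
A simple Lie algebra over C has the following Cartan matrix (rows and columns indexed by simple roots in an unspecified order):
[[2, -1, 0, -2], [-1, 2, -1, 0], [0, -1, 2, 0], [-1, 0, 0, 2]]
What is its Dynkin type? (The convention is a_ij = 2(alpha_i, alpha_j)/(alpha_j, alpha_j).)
The matrix has rank 4 with 2's on the diagonal. Reading the off-diagonal entries as Dynkin edges (a single edge where a_ij = a_ji = -1; a double or triple edge where a_ij * a_ji = 2 or 3), the diagram is a chain of 4 nodes with a double edge at one end; the terminal node there is the unique short simple root (B_4). One simple-root ordering that puts it in standard form is (alpha_3, alpha_2, alpha_1, alpha_4). So the algebra is type B_4, i.e. so(9).

type B_4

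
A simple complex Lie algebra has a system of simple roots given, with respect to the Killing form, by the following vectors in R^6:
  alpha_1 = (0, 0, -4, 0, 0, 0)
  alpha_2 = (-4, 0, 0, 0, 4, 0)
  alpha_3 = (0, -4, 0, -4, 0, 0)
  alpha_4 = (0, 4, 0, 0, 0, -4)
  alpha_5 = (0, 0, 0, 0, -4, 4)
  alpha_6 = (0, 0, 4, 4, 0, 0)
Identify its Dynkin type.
B_6

Compute the Cartan integers a_ij = 2(alpha_i, alpha_j)/(alpha_j, alpha_j); the resulting 6x6 Cartan matrix is
[[2, 0, 0, 0, 0, -1], [0, 2, 0, 0, -1, 0], [0, 0, 2, -1, 0, -1], [0, 0, -1, 2, -1, 0], [0, -1, 0, -1, 2, 0], [-2, 0, -1, 0, 0, 2]].
The roots have two lengths (squared-length ratio 2:1); the short ones are alpha_{1}. The associated Dynkin diagram is a chain of 6 nodes with a double edge at one end; the terminal node there is the unique short simple root (B_6), so the type is B_6 (the algebra so(13)).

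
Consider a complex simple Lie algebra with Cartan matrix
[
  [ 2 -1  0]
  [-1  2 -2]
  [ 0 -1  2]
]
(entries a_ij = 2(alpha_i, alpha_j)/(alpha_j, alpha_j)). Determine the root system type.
B3

The matrix has rank 3 with 2's on the diagonal. Reading the off-diagonal entries as Dynkin edges (a single edge where a_ij = a_ji = -1; a double or triple edge where a_ij * a_ji = 2 or 3), the diagram is a chain of 3 nodes with a double edge at one end; the terminal node there is the unique short simple root (B_3). One simple-root ordering that puts it in standard form is (alpha_1, alpha_2, alpha_3). So the algebra is type B_3, i.e. so(7).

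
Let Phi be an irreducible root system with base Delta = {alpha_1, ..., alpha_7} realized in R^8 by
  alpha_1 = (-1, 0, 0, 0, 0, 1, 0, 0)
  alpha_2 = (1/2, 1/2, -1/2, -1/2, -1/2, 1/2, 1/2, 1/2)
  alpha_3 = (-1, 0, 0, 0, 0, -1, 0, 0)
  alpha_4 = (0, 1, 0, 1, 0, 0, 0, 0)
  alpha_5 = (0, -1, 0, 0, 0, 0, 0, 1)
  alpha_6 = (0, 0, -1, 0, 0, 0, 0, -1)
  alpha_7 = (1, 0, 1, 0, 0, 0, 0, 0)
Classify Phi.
Compute the Cartan integers a_ij = 2(alpha_i, alpha_j)/(alpha_j, alpha_j); the resulting 7x7 Cartan matrix is
[[2, 0, 0, 0, 0, 0, -1], [0, 2, -1, 0, 0, 0, 0], [0, -1, 2, 0, 0, 0, -1], [0, 0, 0, 2, -1, 0, 0], [0, 0, 0, -1, 2, -1, 0], [0, 0, 0, 0, -1, 2, -1], [-1, 0, -1, 0, 0, -1, 2]].
All simple roots have the same length, so the diagram is simply laced. The associated Dynkin diagram is a chain of 6 nodes with one extra node attached to the third node from one end (E_7), so the type is E_7.

E7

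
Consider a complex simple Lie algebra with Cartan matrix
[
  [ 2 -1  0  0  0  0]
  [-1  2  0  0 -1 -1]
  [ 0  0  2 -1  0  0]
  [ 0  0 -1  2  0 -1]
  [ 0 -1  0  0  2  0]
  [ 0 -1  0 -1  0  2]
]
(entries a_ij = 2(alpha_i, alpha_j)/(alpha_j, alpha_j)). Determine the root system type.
The matrix has rank 6 with 2's on the diagonal. Reading the off-diagonal entries as Dynkin edges (a single edge where a_ij = a_ji = -1; a double or triple edge where a_ij * a_ji = 2 or 3), the diagram is a chain of 4 nodes with a fork of two nodes at one end (D_6). One simple-root ordering that puts it in standard form is (alpha_3, alpha_4, alpha_6, alpha_2, alpha_5, alpha_1). So the algebra is type D_6, i.e. so(12).

D6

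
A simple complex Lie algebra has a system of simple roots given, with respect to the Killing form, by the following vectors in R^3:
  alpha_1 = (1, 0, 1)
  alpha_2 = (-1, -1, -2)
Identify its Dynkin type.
Compute the Cartan integers a_ij = 2(alpha_i, alpha_j)/(alpha_j, alpha_j); the resulting 2x2 Cartan matrix is
[[2, -1], [-3, 2]].
The roots have two lengths (squared-length ratio 3:1); the short ones are alpha_{1}. The associated Dynkin diagram is two nodes joined by a triple edge (G_2), so the type is G_2.

type G_2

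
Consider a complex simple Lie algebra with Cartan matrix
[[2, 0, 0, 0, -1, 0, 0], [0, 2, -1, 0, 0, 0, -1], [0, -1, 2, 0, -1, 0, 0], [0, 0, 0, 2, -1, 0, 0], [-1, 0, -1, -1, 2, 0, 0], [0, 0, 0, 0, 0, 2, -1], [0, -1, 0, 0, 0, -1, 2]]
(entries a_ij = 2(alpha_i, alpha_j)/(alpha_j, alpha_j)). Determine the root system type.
type D_7

The matrix has rank 7 with 2's on the diagonal. Reading the off-diagonal entries as Dynkin edges (a single edge where a_ij = a_ji = -1; a double or triple edge where a_ij * a_ji = 2 or 3), the diagram is a chain of 5 nodes with a fork of two nodes at one end (D_7). One simple-root ordering that puts it in standard form is (alpha_6, alpha_7, alpha_2, alpha_3, alpha_5, alpha_4, alpha_1). So the algebra is type D_7, i.e. so(14).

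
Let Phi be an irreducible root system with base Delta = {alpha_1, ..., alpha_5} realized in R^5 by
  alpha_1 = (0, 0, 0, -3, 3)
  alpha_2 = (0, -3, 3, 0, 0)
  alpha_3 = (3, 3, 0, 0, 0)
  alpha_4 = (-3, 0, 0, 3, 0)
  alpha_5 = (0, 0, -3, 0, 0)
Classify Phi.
B_5 (so(11))

Compute the Cartan integers a_ij = 2(alpha_i, alpha_j)/(alpha_j, alpha_j); the resulting 5x5 Cartan matrix is
[[2, 0, 0, -1, 0], [0, 2, -1, 0, -2], [0, -1, 2, -1, 0], [-1, 0, -1, 2, 0], [0, -1, 0, 0, 2]].
The roots have two lengths (squared-length ratio 2:1); the short ones are alpha_{5}. The associated Dynkin diagram is a chain of 5 nodes with a double edge at one end; the terminal node there is the unique short simple root (B_5), so the type is B_5 (the algebra so(11)).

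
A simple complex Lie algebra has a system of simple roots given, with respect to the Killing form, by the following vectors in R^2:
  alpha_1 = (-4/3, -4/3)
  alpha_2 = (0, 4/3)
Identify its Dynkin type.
Compute the Cartan integers a_ij = 2(alpha_i, alpha_j)/(alpha_j, alpha_j); the resulting 2x2 Cartan matrix is
[[2, -2], [-1, 2]].
The roots have two lengths (squared-length ratio 2:1); the short ones are alpha_{2}. The associated Dynkin diagram is a chain of 2 nodes with a double edge at one end; the terminal node there is the unique short simple root (B_2), so the type is B_2 (the algebra so(5)).

B2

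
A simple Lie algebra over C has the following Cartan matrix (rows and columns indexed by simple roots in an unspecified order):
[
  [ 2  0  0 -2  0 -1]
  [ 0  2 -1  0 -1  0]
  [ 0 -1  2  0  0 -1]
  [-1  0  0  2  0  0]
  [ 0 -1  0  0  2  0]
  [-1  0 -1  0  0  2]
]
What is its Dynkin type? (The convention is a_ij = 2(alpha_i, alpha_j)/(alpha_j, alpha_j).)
The matrix has rank 6 with 2's on the diagonal. Reading the off-diagonal entries as Dynkin edges (a single edge where a_ij = a_ji = -1; a double or triple edge where a_ij * a_ji = 2 or 3), the diagram is a chain of 6 nodes with a double edge at one end; the terminal node there is the unique short simple root (B_6). One simple-root ordering that puts it in standard form is (alpha_5, alpha_2, alpha_3, alpha_6, alpha_1, alpha_4). So the algebra is type B_6, i.e. so(13).

B6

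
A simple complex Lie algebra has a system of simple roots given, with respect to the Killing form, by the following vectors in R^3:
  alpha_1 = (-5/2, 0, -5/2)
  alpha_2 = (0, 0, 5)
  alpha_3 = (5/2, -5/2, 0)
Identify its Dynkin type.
Compute the Cartan integers a_ij = 2(alpha_i, alpha_j)/(alpha_j, alpha_j); the resulting 3x3 Cartan matrix is
[[2, -1, -1], [-2, 2, 0], [-1, 0, 2]].
The roots have two lengths (squared-length ratio 2:1); the short ones are alpha_{1,3}. The associated Dynkin diagram is a chain of 3 nodes with a double edge at one end; the terminal node there is the unique long simple root (C_3), so the type is C_3 (the algebra sp(6)).

type C_3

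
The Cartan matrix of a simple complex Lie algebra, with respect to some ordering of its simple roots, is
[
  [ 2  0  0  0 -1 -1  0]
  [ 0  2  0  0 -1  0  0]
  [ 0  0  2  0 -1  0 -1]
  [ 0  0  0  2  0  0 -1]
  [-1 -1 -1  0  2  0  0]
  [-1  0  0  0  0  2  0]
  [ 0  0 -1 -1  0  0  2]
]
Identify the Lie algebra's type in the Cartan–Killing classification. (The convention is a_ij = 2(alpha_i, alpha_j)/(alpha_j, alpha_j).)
The matrix has rank 7 with 2's on the diagonal. Reading the off-diagonal entries as Dynkin edges (a single edge where a_ij = a_ji = -1; a double or triple edge where a_ij * a_ji = 2 or 3), the diagram is a chain of 6 nodes with one extra node attached to the third node from one end (E_7). One simple-root ordering that puts it in standard form is (alpha_6, alpha_2, alpha_1, alpha_5, alpha_3, alpha_7, alpha_4). So the algebra is type E_7.

E_7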